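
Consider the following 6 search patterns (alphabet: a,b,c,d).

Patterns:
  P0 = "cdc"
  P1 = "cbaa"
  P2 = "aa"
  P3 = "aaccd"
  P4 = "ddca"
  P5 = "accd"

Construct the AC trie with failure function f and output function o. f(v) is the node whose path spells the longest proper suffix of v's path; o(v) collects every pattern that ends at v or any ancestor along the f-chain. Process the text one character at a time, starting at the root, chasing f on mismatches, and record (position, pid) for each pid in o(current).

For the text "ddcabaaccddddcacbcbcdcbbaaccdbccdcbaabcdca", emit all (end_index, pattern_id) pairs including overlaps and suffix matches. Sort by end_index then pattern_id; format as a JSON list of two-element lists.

Build:
Trie (insert patterns):
  n0 'ε': a→7 c→1 d→12
  n1 'c': b→4 d→2
  n2 'cd': c→3
  n3 'cdc': ·  ←P0
  n4 'cb': a→5
  n5 'cba': a→6
  n6 'cbaa': ·  ←P1
  n7 'a': a→8 c→16
  n8 'aa': c→9  ←P2
  n9 'aac': c→10
  n10 'aacc': d→11
  n11 'aaccd': ·  ←P3
  n12 'd': d→13
  n13 'dd': c→14
  n14 'ddc': a→15
  n15 'ddca': ·  ←P4
  n16 'ac': c→17
  n17 'acc': d→18
  n18 'accd': ·  ←P5

Failure links (BFS by depth):
  n1('c'): parent n0 fail=0; on 'c' 0 → fail=0;  out ∅∪∅=∅
  n7('a'): parent n0 fail=0; on 'a' 0 → fail=0;  out ∅∪∅=∅
  n12('d'): parent n0 fail=0; on 'd' 0 → fail=0;  out ∅∪∅=∅
  n2('cd'): parent n1 fail=0; on 'd' 0 → fail=12;  out ∅∪∅=∅
  n4('cb'): parent n1 fail=0; on 'b' 0 → fail=0;  out ∅∪∅=∅
  n8('aa'): parent n7 fail=0; on 'a' 0 → fail=7;  out {2}∪∅={2}
  n13('dd'): parent n12 fail=0; on 'd' 0 → fail=12;  out ∅∪∅=∅
  n16('ac'): parent n7 fail=0; on 'c' 0 → fail=1;  out ∅∪∅=∅
  n3('cdc'): parent n2 fail=12; on 'c' 12→0 → fail=1;  out {0}∪∅={0}
  n5('cba'): parent n4 fail=0; on 'a' 0 → fail=7;  out ∅∪∅=∅
  n9('aac'): parent n8 fail=7; on 'c' 7 → fail=16;  out ∅∪∅=∅
  n14('ddc'): parent n13 fail=12; on 'c' 12→0 → fail=1;  out ∅∪∅=∅
  n17('acc'): parent n16 fail=1; on 'c' 1→0 → fail=1;  out ∅∪∅=∅
  n6('cbaa'): parent n5 fail=7; on 'a' 7 → fail=8;  out {1}∪{2}={1,2}
  n10('aacc'): parent n9 fail=16; on 'c' 16 → fail=17;  out ∅∪∅=∅
  n15('ddca'): parent n14 fail=1; on 'a' 1→0 → fail=7;  out {4}∪∅={4}
  n18('accd'): parent n17 fail=1; on 'd' 1 → fail=2;  out {5}∪∅={5}
  n11('aaccd'): parent n10 fail=17; on 'd' 17 → fail=18;  out {3}∪{5}={3,5}

Text stream:
pos 0 'd': at 12
pos 1 'd': at 13
pos 2 'c': at 14
pos 3 'a': at 15  ** P4@[0:3]
pos 4 'b': at 0 (via fail)
pos 5 'a': at 7
pos 6 'a': at 8  ** P2@[5:6]
pos 7 'c': at 9
pos 8 'c': at 10
pos 9 'd': at 11  ** P3@[5:9],P5@[6:9]
pos 10 'd': at 13 (via fail)
pos 11 'd': at 13 (via fail)
pos 12 'd': at 13 (via fail)
pos 13 'c': at 14
pos 14 'a': at 15  ** P4@[11:14]
pos 15 'c': at 16 (via fail)
pos 16 'b': at 4 (via fail)
pos 17 'c': at 1 (via fail)
pos 18 'b': at 4
pos 19 'c': at 1 (via fail)
pos 20 'd': at 2
pos 21 'c': at 3  ** P0@[19:21]
pos 22 'b': at 4 (via fail)
pos 23 'b': at 0 (via fail)
pos 24 'a': at 7
pos 25 'a': at 8  ** P2@[24:25]
pos 26 'c': at 9
pos 27 'c': at 10
pos 28 'd': at 11  ** P3@[24:28],P5@[25:28]
pos 29 'b': at 0 (via fail)
pos 30 'c': at 1
pos 31 'c': at 1 (via fail)
pos 32 'd': at 2
pos 33 'c': at 3  ** P0@[31:33]
pos 34 'b': at 4 (via fail)
pos 35 'a': at 5
pos 36 'a': at 6  ** P1@[33:36],P2@[35:36]
pos 37 'b': at 0 (via fail)
pos 38 'c': at 1
pos 39 'd': at 2
pos 40 'c': at 3  ** P0@[38:40]
pos 41 'a': at 7 (via fail)

Matches: [[3,4],[6,2],[9,3],[9,5],[14,4],[21,0],[25,2],[28,3],[28,5],[33,0],[36,1],[36,2],[40,0]]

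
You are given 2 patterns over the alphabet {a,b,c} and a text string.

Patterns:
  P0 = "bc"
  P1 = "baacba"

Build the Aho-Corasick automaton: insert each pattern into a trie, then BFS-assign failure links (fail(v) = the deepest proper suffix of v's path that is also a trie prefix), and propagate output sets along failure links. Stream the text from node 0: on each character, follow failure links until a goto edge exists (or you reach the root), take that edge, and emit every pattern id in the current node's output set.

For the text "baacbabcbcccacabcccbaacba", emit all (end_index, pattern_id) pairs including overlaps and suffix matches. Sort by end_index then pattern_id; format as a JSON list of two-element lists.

Build:
Trie nodes:
  0='ε' goto b→1
  1='b' goto a→3 c→2
  2='bc' goto ·  [P0 ends]
  3='ba' goto a→4
  4='baa' goto c→5
  5='baac' goto b→6
  6='baacb' goto a→7
  7='baacba' goto ·  [P1 ends]

Failure links (BFS by depth):
  n1('b'): parent n0 fail=0; on 'b' 0 → fail=0;  out ∅∪∅=∅
  n2('bc'): parent n1 fail=0; on 'c' 0 → fail=0;  out {0}∪∅={0}
  n3('ba'): parent n1 fail=0; on 'a' 0 → fail=0;  out ∅∪∅=∅
  n4('baa'): parent n3 fail=0; on 'a' 0 → fail=0;  out ∅∪∅=∅
  n5('baac'): parent n4 fail=0; on 'c' 0 → fail=0;  out ∅∪∅=∅
  n6('baacb'): parent n5 fail=0; on 'b' 0 → fail=1;  out ∅∪∅=∅
  n7('baacba'): parent n6 fail=1; on 'a' 1 → fail=3;  out {1}∪∅={1}

Run:
i=0 'b': node 0→1
i=1 'a': node 1→3
i=2 'a': node 3→4
i=3 'c': node 4→5
i=4 'b': node 5→6
i=5 'a': node 6→7  → match P1@[0:5]
i=6 'b': node 7→1 (fail-walked)
i=7 'c': node 1→2  → match P0@[6:7]
i=8 'b': node 2→1 (fail-walked)
i=9 'c': node 1→2  → match P0@[8:9]
i=10 'c': node 2→0 (fail-walked)
i=11 'c': node 0→0
i=12 'a': node 0→0
i=13 'c': node 0→0
i=14 'a': node 0→0
i=15 'b': node 0→1
i=16 'c': node 1→2  → match P0@[15:16]
i=17 'c': node 2→0 (fail-walked)
i=18 'c': node 0→0
i=19 'b': node 0→1
i=20 'a': node 1→3
i=21 'a': node 3→4
i=22 'c': node 4→5
i=23 'b': node 5→6
i=24 'a': node 6→7  → match P1@[19:24]

Result: [[5,1],[7,0],[9,0],[16,0],[24,1]]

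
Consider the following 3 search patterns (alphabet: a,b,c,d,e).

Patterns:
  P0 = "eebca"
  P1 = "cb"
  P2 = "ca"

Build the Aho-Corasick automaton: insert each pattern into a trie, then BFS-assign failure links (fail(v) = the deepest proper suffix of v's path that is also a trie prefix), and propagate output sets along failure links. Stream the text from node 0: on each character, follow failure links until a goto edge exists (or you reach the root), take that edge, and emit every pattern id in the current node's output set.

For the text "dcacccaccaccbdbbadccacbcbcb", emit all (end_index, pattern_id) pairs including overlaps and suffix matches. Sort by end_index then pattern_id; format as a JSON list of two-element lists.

Build automaton:
Trie (insert patterns):
  n0 'ε': c→6 e→1
  n1 'e': e→2
  n2 'ee': b→3
  n3 'eeb': c→4
  n4 'eebc': a→5
  n5 'eebca': ·  ←P0
  n6 'c': a→8 b→7
  n7 'cb': ·  ←P1
  n8 'ca': ·  ←P2

Failure links (BFS by depth):
  fail(1) 'e': from fail(0)=0 chase 'e': 0 ⇒ 0;  out=∅∪out(0)=∅
  fail(6) 'c': from fail(0)=0 chase 'c': 0 ⇒ 0;  out=∅∪out(0)=∅
  fail(2) 'ee': from fail(1)=0 chase 'e': 0 ⇒ 1;  out=∅∪out(1)=∅
  fail(7) 'cb': from fail(6)=0 chase 'b': 0 ⇒ 0;  out={1}∪out(0)={1}
  fail(8) 'ca': from fail(6)=0 chase 'a': 0 ⇒ 0;  out={2}∪out(0)={2}
  fail(3) 'eeb': from fail(2)=1 chase 'b': 1→0 ⇒ 0;  out=∅∪out(0)=∅
  fail(4) 'eebc': from fail(3)=0 chase 'c': 0 ⇒ 6;  out=∅∪out(6)=∅
  fail(5) 'eebca': from fail(4)=6 chase 'a': 6 ⇒ 8;  out={0}∪out(8)={0,2}

Scan:
i=0 'd': node 0→0
i=1 'c': node 0→6
i=2 'a': node 6→8  emit P2@[1:2]
i=3 'c': node 8→6 (fail-walked)
i=4 'c': node 6→6 (fail-walked)
i=5 'c': node 6→6 (fail-walked)
i=6 'a': node 6→8  emit P2@[5:6]
i=7 'c': node 8→6 (fail-walked)
i=8 'c': node 6→6 (fail-walked)
i=9 'a': node 6→8  emit P2@[8:9]
i=10 'c': node 8→6 (fail-walked)
i=11 'c': node 6→6 (fail-walked)
i=12 'b': node 6→7  emit P1@[11:12]
i=13 'd': node 7→0 (fail-walked)
i=14 'b': node 0→0
i=15 'b': node 0→0
i=16 'a': node 0→0
i=17 'd': node 0→0
i=18 'c': node 0→6
i=19 'c': node 6→6 (fail-walked)
i=20 'a': node 6→8  emit P2@[19:20]
i=21 'c': node 8→6 (fail-walked)
i=22 'b': node 6→7  emit P1@[21:22]
i=23 'c': node 7→6 (fail-walked)
i=24 'b': node 6→7  emit P1@[23:24]
i=25 'c': node 7→6 (fail-walked)
i=26 'b': node 6→7  emit P1@[25:26]

Matches: [[2,2],[6,2],[9,2],[12,1],[20,2],[22,1],[24,1],[26,1]]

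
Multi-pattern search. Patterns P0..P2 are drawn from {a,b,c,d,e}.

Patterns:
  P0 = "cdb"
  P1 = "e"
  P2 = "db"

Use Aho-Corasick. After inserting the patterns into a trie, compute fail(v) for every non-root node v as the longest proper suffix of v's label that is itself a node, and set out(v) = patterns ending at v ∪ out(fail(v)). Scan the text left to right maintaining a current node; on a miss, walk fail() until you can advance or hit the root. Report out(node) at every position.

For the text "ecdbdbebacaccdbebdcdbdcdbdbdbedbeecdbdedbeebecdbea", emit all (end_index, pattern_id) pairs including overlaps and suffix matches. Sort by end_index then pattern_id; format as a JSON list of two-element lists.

Build automaton:
Trie (insert patterns):
  0='ε' goto c→1 d→5 e→4
  1='c' goto d→2
  2='cd' goto b→3
  3='cdb' goto ·  ←P0
  4='e' goto ·  ←P1
  5='d' goto b→6
  6='db' goto ·  ←P2

BFS fail/out derivation:
  n1('c'): parent n0 fail=0; on 'c' 0 → fail=0;  out ∅∪∅=∅
  n4('e'): parent n0 fail=0; on 'e' 0 → fail=0;  out {1}∪∅={1}
  n5('d'): parent n0 fail=0; on 'd' 0 → fail=0;  out ∅∪∅=∅
  n2('cd'): parent n1 fail=0; on 'd' 0 → fail=5;  out ∅∪∅=∅
  n6('db'): parent n5 fail=0; on 'b' 0 → fail=0;  out {2}∪∅={2}
  n3('cdb'): parent n2 fail=5; on 'b' 5 → fail=6;  out {0}∪{2}={0,2}

Text stream:
[0] read 'e'  n0⇒n4  → match P1@[0:0]
[1] read 'c'  n4⇒n1 (via fail)
[2] read 'd'  n1⇒n2
[3] read 'b'  n2⇒n3  → match P0@[1:3],P2@[2:3]
[4] read 'd'  n3⇒n5 (via fail)
[5] read 'b'  n5⇒n6  → match P2@[4:5]
[6] read 'e'  n6⇒n4 (via fail)  → match P1@[6:6]
[7] read 'b'  n4⇒n0 (via fail)
[8] read 'a'  n0⇒n0
[9] read 'c'  n0⇒n1
[10] read 'a'  n1⇒n0 (via fail)
[11] read 'c'  n0⇒n1
[12] read 'c'  n1⇒n1 (via fail)
[13] read 'd'  n1⇒n2
[14] read 'b'  n2⇒n3  → match P0@[12:14],P2@[13:14]
[15] read 'e'  n3⇒n4 (via fail)  → match P1@[15:15]
[16] read 'b'  n4⇒n0 (via fail)
[17] read 'd'  n0⇒n5
[18] read 'c'  n5⇒n1 (via fail)
[19] read 'd'  n1⇒n2
[20] read 'b'  n2⇒n3  → match P0@[18:20],P2@[19:20]
[21] read 'd'  n3⇒n5 (via fail)
[22] read 'c'  n5⇒n1 (via fail)
[23] read 'd'  n1⇒n2
[24] read 'b'  n2⇒n3  → match P0@[22:24],P2@[23:24]
[25] read 'd'  n3⇒n5 (via fail)
[26] read 'b'  n5⇒n6  → match P2@[25:26]
[27] read 'd'  n6⇒n5 (via fail)
[28] read 'b'  n5⇒n6  → match P2@[27:28]
[29] read 'e'  n6⇒n4 (via fail)  → match P1@[29:29]
[30] read 'd'  n4⇒n5 (via fail)
[31] read 'b'  n5⇒n6  → match P2@[30:31]
[32] read 'e'  n6⇒n4 (via fail)  → match P1@[32:32]
[33] read 'e'  n4⇒n4 (via fail)  → match P1@[33:33]
[34] read 'c'  n4⇒n1 (via fail)
[35] read 'd'  n1⇒n2
[36] read 'b'  n2⇒n3  → match P0@[34:36],P2@[35:36]
[37] read 'd'  n3⇒n5 (via fail)
[38] read 'e'  n5⇒n4 (via fail)  → match P1@[38:38]
[39] read 'd'  n4⇒n5 (via fail)
[40] read 'b'  n5⇒n6  → match P2@[39:40]
[41] read 'e'  n6⇒n4 (via fail)  → match P1@[41:41]
[42] read 'e'  n4⇒n4 (via fail)  → match P1@[42:42]
[43] read 'b'  n4⇒n0 (via fail)
[44] read 'e'  n0⇒n4  → match P1@[44:44]
[45] read 'c'  n4⇒n1 (via fail)
[46] read 'd'  n1⇒n2
[47] read 'b'  n2⇒n3  → match P0@[45:47],P2@[46:47]
[48] read 'e'  n3⇒n4 (via fail)  → match P1@[48:48]
[49] read 'a'  n4⇒n0 (via fail)

Result: [[0,1],[3,0],[3,2],[5,2],[6,1],[14,0],[14,2],[15,1],[20,0],[20,2],[24,0],[24,2],[26,2],[28,2],[29,1],[31,2],[32,1],[33,1],[36,0],[36,2],[38,1],[40,2],[41,1],[42,1],[44,1],[47,0],[47,2],[48,1]]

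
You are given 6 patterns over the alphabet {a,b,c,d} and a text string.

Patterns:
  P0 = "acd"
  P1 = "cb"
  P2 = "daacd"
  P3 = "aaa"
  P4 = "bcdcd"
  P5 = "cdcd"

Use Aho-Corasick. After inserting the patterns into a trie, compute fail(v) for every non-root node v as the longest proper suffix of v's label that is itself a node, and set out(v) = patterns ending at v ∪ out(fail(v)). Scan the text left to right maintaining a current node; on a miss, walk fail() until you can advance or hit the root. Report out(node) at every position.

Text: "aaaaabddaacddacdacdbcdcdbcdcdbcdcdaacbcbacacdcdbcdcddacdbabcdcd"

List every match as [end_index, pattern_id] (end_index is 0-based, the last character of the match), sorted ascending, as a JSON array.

Construct AC machine:
Trie nodes:
  0='ε' goto a→1 b→13 c→4 d→6
  1='a' goto a→11 c→2
  2='ac' goto d→3
  3='acd' goto ·  ←P0
  4='c' goto b→5 d→18
  5='cb' goto ·  ←P1
  6='d' goto a→7
  7='da' goto a→8
  8='daa' goto c→9
  9='daac' goto d→10
  10='daacd' goto ·  ←P2
  11='aa' goto a→12
  12='aaa' goto ·  ←P3
  13='b' goto c→14
  14='bc' goto d→15
  15='bcd' goto c→16
  16='bcdc' goto d→17
  17='bcdcd' goto ·  ←P4
  18='cd' goto c→19
  19='cdc' goto d→20
  20='cdcd' goto ·  ←P5

BFS fail/out derivation:
  n1('a'): parent n0 fail=0; on 'a' 0 → fail=0;  out ∅∪∅=∅
  n4('c'): parent n0 fail=0; on 'c' 0 → fail=0;  out ∅∪∅=∅
  n6('d'): parent n0 fail=0; on 'd' 0 → fail=0;  out ∅∪∅=∅
  n13('b'): parent n0 fail=0; on 'b' 0 → fail=0;  out ∅∪∅=∅
  n2('ac'): parent n1 fail=0; on 'c' 0 → fail=4;  out ∅∪∅=∅
  n5('cb'): parent n4 fail=0; on 'b' 0 → fail=13;  out {1}∪∅={1}
  n7('da'): parent n6 fail=0; on 'a' 0 → fail=1;  out ∅∪∅=∅
  n11('aa'): parent n1 fail=0; on 'a' 0 → fail=1;  out ∅∪∅=∅
  n14('bc'): parent n13 fail=0; on 'c' 0 → fail=4;  out ∅∪∅=∅
  n18('cd'): parent n4 fail=0; on 'd' 0 → fail=6;  out ∅∪∅=∅
  n3('acd'): parent n2 fail=4; on 'd' 4 → fail=18;  out {0}∪∅={0}
  n8('daa'): parent n7 fail=1; on 'a' 1 → fail=11;  out ∅∪∅=∅
  n12('aaa'): parent n11 fail=1; on 'a' 1 → fail=11;  out {3}∪∅={3}
  n15('bcd'): parent n14 fail=4; on 'd' 4 → fail=18;  out ∅∪∅=∅
  n19('cdc'): parent n18 fail=6; on 'c' 6→0 → fail=4;  out ∅∪∅=∅
  n9('daac'): parent n8 fail=11; on 'c' 11→1 → fail=2;  out ∅∪∅=∅
  n16('bcdc'): parent n15 fail=18; on 'c' 18 → fail=19;  out ∅∪∅=∅
  n20('cdcd'): parent n19 fail=4; on 'd' 4 → fail=18;  out {5}∪∅={5}
  n10('daacd'): parent n9 fail=2; on 'd' 2 → fail=3;  out {2}∪{0}={0,2}
  n17('bcdcd'): parent n16 fail=19; on 'd' 19 → fail=20;  out {4}∪{5}={4,5}

Scan:
[0] read 'a'  n0⇒n1
[1] read 'a'  n1⇒n11
[2] read 'a'  n11⇒n12  ** P3@[0:2]
[3] read 'a'  n12⇒n12 (via fail)  ** P3@[1:3]
[4] read 'a'  n12⇒n12 (via fail)  ** P3@[2:4]
[5] read 'b'  n12⇒n13 (via fail)
[6] read 'd'  n13⇒n6 (via fail)
[7] read 'd'  n6⇒n6 (via fail)
[8] read 'a'  n6⇒n7
[9] read 'a'  n7⇒n8
[10] read 'c'  n8⇒n9
[11] read 'd'  n9⇒n10  ** P0@[9:11],P2@[7:11]
[12] read 'd'  n10⇒n6 (via fail)
[13] read 'a'  n6⇒n7
[14] read 'c'  n7⇒n2 (via fail)
[15] read 'd'  n2⇒n3  ** P0@[13:15]
[16] read 'a'  n3⇒n7 (via fail)
[17] read 'c'  n7⇒n2 (via fail)
[18] read 'd'  n2⇒n3  ** P0@[16:18]
[19] read 'b'  n3⇒n13 (via fail)
[20] read 'c'  n13⇒n14
[21] read 'd'  n14⇒n15
[22] read 'c'  n15⇒n16
[23] read 'd'  n16⇒n17  ** P4@[19:23],P5@[20:23]
[24] read 'b'  n17⇒n13 (via fail)
[25] read 'c'  n13⇒n14
[26] read 'd'  n14⇒n15
[27] read 'c'  n15⇒n16
[28] read 'd'  n16⇒n17  ** P4@[24:28],P5@[25:28]
[29] read 'b'  n17⇒n13 (via fail)
[30] read 'c'  n13⇒n14
[31] read 'd'  n14⇒n15
[32] read 'c'  n15⇒n16
[33] read 'd'  n16⇒n17  ** P4@[29:33],P5@[30:33]
[34] read 'a'  n17⇒n7 (via fail)
[35] read 'a'  n7⇒n8
[36] read 'c'  n8⇒n9
[37] read 'b'  n9⇒n5 (via fail)  ** P1@[36:37]
[38] read 'c'  n5⇒n14 (via fail)
[39] read 'b'  n14⇒n5 (via fail)  ** P1@[38:39]
[40] read 'a'  n5⇒n1 (via fail)
[41] read 'c'  n1⇒n2
[42] read 'a'  n2⇒n1 (via fail)
[43] read 'c'  n1⇒n2
[44] read 'd'  n2⇒n3  ** P0@[42:44]
[45] read 'c'  n3⇒n19 (via fail)
[46] read 'd'  n19⇒n20  ** P5@[43:46]
[47] read 'b'  n20⇒n13 (via fail)
[48] read 'c'  n13⇒n14
[49] read 'd'  n14⇒n15
[50] read 'c'  n15⇒n16
[51] read 'd'  n16⇒n17  ** P4@[47:51],P5@[48:51]
[52] read 'd'  n17⇒n6 (via fail)
[53] read 'a'  n6⇒n7
[54] read 'c'  n7⇒n2 (via fail)
[55] read 'd'  n2⇒n3  ** P0@[53:55]
[56] read 'b'  n3⇒n13 (via fail)
[57] read 'a'  n13⇒n1 (via fail)
[58] read 'b'  n1⇒n13 (via fail)
[59] read 'c'  n13⇒n14
[60] read 'd'  n14⇒n15
[61] read 'c'  n15⇒n16
[62] read 'd'  n16⇒n17  ** P4@[58:62],P5@[59:62]

Matches: [[2,3],[3,3],[4,3],[11,0],[11,2],[15,0],[18,0],[23,4],[23,5],[28,4],[28,5],[33,4],[33,5],[37,1],[39,1],[44,0],[46,5],[51,4],[51,5],[55,0],[62,4],[62,5]]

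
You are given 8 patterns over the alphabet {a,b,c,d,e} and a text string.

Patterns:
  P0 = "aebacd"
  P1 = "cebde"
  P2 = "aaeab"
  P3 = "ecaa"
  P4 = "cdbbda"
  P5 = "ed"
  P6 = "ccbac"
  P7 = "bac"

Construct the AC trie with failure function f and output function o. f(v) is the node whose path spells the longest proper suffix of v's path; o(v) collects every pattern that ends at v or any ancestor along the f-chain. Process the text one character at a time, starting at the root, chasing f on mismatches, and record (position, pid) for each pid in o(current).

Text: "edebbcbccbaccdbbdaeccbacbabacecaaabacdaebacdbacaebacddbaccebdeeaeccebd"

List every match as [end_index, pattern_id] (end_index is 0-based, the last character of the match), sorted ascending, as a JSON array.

Construct AC machine:
Trie (insert patterns):
  0='ε' goto a→1 b→30 c→7 e→16
  1='a' goto a→12 e→2
  2='ae' goto b→3
  3='aeb' goto a→4
  4='aeba' goto c→5
  5='aebac' goto d→6
  6='aebacd' goto ·  [P0 ends]
  7='c' goto c→26 d→20 e→8
  8='ce' goto b→9
  9='ceb' goto d→10
  10='cebd' goto e→11
  11='cebde' goto ·  [P1 ends]
  12='aa' goto e→13
  13='aae' goto a→14
  14='aaea' goto b→15
  15='aaeab' goto ·  [P2 ends]
  16='e' goto c→17 d→25
  17='ec' goto a→18
  18='eca' goto a→19
  19='ecaa' goto ·  [P3 ends]
  20='cd' goto b→21
  21='cdb' goto b→22
  22='cdbb' goto d→23
  23='cdbbd' goto a→24
  24='cdbbda' goto ·  [P4 ends]
  25='ed' goto ·  [P5 ends]
  26='cc' goto b→27
  27='ccb' goto a→28
  28='ccba' goto c→29
  29='ccbac' goto ·  [P6 ends]
  30='b' goto a→31
  31='ba' goto c→32
  32='bac' goto ·  [P7 ends]

BFS fail/out derivation:
  n1('a'): parent n0 fail=0; on 'a' 0 → fail=0;  out ∅∪∅=∅
  n7('c'): parent n0 fail=0; on 'c' 0 → fail=0;  out ∅∪∅=∅
  n16('e'): parent n0 fail=0; on 'e' 0 → fail=0;  out ∅∪∅=∅
  n30('b'): parent n0 fail=0; on 'b' 0 → fail=0;  out ∅∪∅=∅
  n2('ae'): parent n1 fail=0; on 'e' 0 → fail=16;  out ∅∪∅=∅
  n8('ce'): parent n7 fail=0; on 'e' 0 → fail=16;  out ∅∪∅=∅
  n12('aa'): parent n1 fail=0; on 'a' 0 → fail=1;  out ∅∪∅=∅
  n17('ec'): parent n16 fail=0; on 'c' 0 → fail=7;  out ∅∪∅=∅
  n20('cd'): parent n7 fail=0; on 'd' 0 → fail=0;  out ∅∪∅=∅
  n25('ed'): parent n16 fail=0; on 'd' 0 → fail=0;  out {5}∪∅={5}
  n26('cc'): parent n7 fail=0; on 'c' 0 → fail=7;  out ∅∪∅=∅
  n31('ba'): parent n30 fail=0; on 'a' 0 → fail=1;  out ∅∪∅=∅
  n3('aeb'): parent n2 fail=16; on 'b' 16→0 → fail=30;  out ∅∪∅=∅
  n9('ceb'): parent n8 fail=16; on 'b' 16→0 → fail=30;  out ∅∪∅=∅
  n13('aae'): parent n12 fail=1; on 'e' 1 → fail=2;  out ∅∪∅=∅
  n18('eca'): parent n17 fail=7; on 'a' 7→0 → fail=1;  out ∅∪∅=∅
  n21('cdb'): parent n20 fail=0; on 'b' 0 → fail=30;  out ∅∪∅=∅
  n27('ccb'): parent n26 fail=7; on 'b' 7→0 → fail=30;  out ∅∪∅=∅
  n32('bac'): parent n31 fail=1; on 'c' 1→0 → fail=7;  out {7}∪∅={7}
  n4('aeba'): parent n3 fail=30; on 'a' 30 → fail=31;  out ∅∪∅=∅
  n10('cebd'): parent n9 fail=30; on 'd' 30→0 → fail=0;  out ∅∪∅=∅
  n14('aaea'): parent n13 fail=2; on 'a' 2→16→0 → fail=1;  out ∅∪∅=∅
  n19('ecaa'): parent n18 fail=1; on 'a' 1 → fail=12;  out {3}∪∅={3}
  n22('cdbb'): parent n21 fail=30; on 'b' 30→0 → fail=30;  out ∅∪∅=∅
  n28('ccba'): parent n27 fail=30; on 'a' 30 → fail=31;  out ∅∪∅=∅
  n5('aebac'): parent n4 fail=31; on 'c' 31 → fail=32;  out ∅∪{7}={7}
  n11('cebde'): parent n10 fail=0; on 'e' 0 → fail=16;  out {1}∪∅={1}
  n15('aaeab'): parent n14 fail=1; on 'b' 1→0 → fail=30;  out {2}∪∅={2}
  n23('cdbbd'): parent n22 fail=30; on 'd' 30→0 → fail=0;  out ∅∪∅=∅
  n29('ccbac'): parent n28 fail=31; on 'c' 31 → fail=32;  out {6}∪{7}={6,7}
  n6('aebacd'): parent n5 fail=32; on 'd' 32→7 → fail=20;  out {0}∪∅={0}
  n24('cdbbda'): parent n23 fail=0; on 'a' 0 → fail=1;  out {4}∪∅={4}

Text stream:
i=0 'e': node 0→16
i=1 'd': node 16→25  ** P5@[0:1]
i=2 'e': node 25→16 (fail-walked)
i=3 'b': node 16→30 (fail-walked)
i=4 'b': node 30→30 (fail-walked)
i=5 'c': node 30→7 (fail-walked)
i=6 'b': node 7→30 (fail-walked)
i=7 'c': node 30→7 (fail-walked)
i=8 'c': node 7→26
i=9 'b': node 26→27
i=10 'a': node 27→28
i=11 'c': node 28→29  ** P6@[7:11],P7@[9:11]
i=12 'c': node 29→26 (fail-walked)
i=13 'd': node 26→20 (fail-walked)
i=14 'b': node 20→21
i=15 'b': node 21→22
i=16 'd': node 22→23
i=17 'a': node 23→24  ** P4@[12:17]
i=18 'e': node 24→2 (fail-walked)
i=19 'c': node 2→17 (fail-walked)
i=20 'c': node 17→26 (fail-walked)
i=21 'b': node 26→27
i=22 'a': node 27→28
i=23 'c': node 28→29  ** P6@[19:23],P7@[21:23]
i=24 'b': node 29→30 (fail-walked)
i=25 'a': node 30→31
i=26 'b': node 31→30 (fail-walked)
i=27 'a': node 30→31
i=28 'c': node 31→32  ** P7@[26:28]
i=29 'e': node 32→8 (fail-walked)
i=30 'c': node 8→17 (fail-walked)
i=31 'a': node 17→18
i=32 'a': node 18→19  ** P3@[29:32]
i=33 'a': node 19→12 (fail-walked)
i=34 'b': node 12→30 (fail-walked)
i=35 'a': node 30→31
i=36 'c': node 31→32  ** P7@[34:36]
i=37 'd': node 32→20 (fail-walked)
i=38 'a': node 20→1 (fail-walked)
i=39 'e': node 1→2
i=40 'b': node 2→3
i=41 'a': node 3→4
i=42 'c': node 4→5  ** P7@[40:42]
i=43 'd': node 5→6  ** P0@[38:43]
i=44 'b': node 6→21 (fail-walked)
i=45 'a': node 21→31 (fail-walked)
i=46 'c': node 31→32  ** P7@[44:46]
i=47 'a': node 32→1 (fail-walked)
i=48 'e': node 1→2
i=49 'b': node 2→3
i=50 'a': node 3→4
i=51 'c': node 4→5  ** P7@[49:51]
i=52 'd': node 5→6  ** P0@[47:52]
i=53 'd': node 6→0 (fail-walked)
i=54 'b': node 0→30
i=55 'a': node 30→31
i=56 'c': node 31→32  ** P7@[54:56]
i=57 'c': node 32→26 (fail-walked)
i=58 'e': node 26→8 (fail-walked)
i=59 'b': node 8→9
i=60 'd': node 9→10
i=61 'e': node 10→11  ** P1@[57:61]
i=62 'e': node 11→16 (fail-walked)
i=63 'a': node 16→1 (fail-walked)
i=64 'e': node 1→2
i=65 'c': node 2→17 (fail-walked)
i=66 'c': node 17→26 (fail-walked)
i=67 'e': node 26→8 (fail-walked)
i=68 'b': node 8→9
i=69 'd': node 9→10

Result: [[1,5],[11,6],[11,7],[17,4],[23,6],[23,7],[28,7],[32,3],[36,7],[42,7],[43,0],[46,7],[51,7],[52,0],[56,7],[61,1]]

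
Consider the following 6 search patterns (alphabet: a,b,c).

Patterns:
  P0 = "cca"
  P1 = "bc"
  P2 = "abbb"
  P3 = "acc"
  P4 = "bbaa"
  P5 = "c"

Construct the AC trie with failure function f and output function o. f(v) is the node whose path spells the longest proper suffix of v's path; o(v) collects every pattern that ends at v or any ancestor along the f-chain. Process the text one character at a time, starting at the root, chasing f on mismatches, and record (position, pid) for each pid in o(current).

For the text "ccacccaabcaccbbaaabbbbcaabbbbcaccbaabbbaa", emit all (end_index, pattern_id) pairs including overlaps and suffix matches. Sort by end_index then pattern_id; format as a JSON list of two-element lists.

Construct AC machine:
Trie nodes:
  n0 'ε': a→6 b→4 c→1
  n1 'c': c→2  [P5 ends]
  n2 'cc': a→3
  n3 'cca': ·  [P0 ends]
  n4 'b': b→12 c→5
  n5 'bc': ·  [P1 ends]
  n6 'a': b→7 c→10
  n7 'ab': b→8
  n8 'abb': b→9
  n9 'abbb': ·  [P2 ends]
  n10 'ac': c→11
  n11 'acc': ·  [P3 ends]
  n12 'bb': a→13
  n13 'bba': a→14
  n14 'bbaa': ·  [P4 ends]

Failure links (BFS by depth):
  n1('c'): parent n0 fail=0; on 'c' 0 → fail=0;  out {5}∪∅={5}
  n4('b'): parent n0 fail=0; on 'b' 0 → fail=0;  out ∅∪∅=∅
  n6('a'): parent n0 fail=0; on 'a' 0 → fail=0;  out ∅∪∅=∅
  n2('cc'): parent n1 fail=0; on 'c' 0 → fail=1;  out ∅∪{5}={5}
  n5('bc'): parent n4 fail=0; on 'c' 0 → fail=1;  out {1}∪{5}={1,5}
  n7('ab'): parent n6 fail=0; on 'b' 0 → fail=4;  out ∅∪∅=∅
  n10('ac'): parent n6 fail=0; on 'c' 0 → fail=1;  out ∅∪{5}={5}
  n12('bb'): parent n4 fail=0; on 'b' 0 → fail=4;  out ∅∪∅=∅
  n3('cca'): parent n2 fail=1; on 'a' 1→0 → fail=6;  out {0}∪∅={0}
  n8('abb'): parent n7 fail=4; on 'b' 4 → fail=12;  out ∅∪∅=∅
  n11('acc'): parent n10 fail=1; on 'c' 1 → fail=2;  out {3}∪{5}={3,5}
  n13('bba'): parent n12 fail=4; on 'a' 4→0 → fail=6;  out ∅∪∅=∅
  n9('abbb'): parent n8 fail=12; on 'b' 12→4 → fail=12;  out {2}∪∅={2}
  n14('bbaa'): parent n13 fail=6; on 'a' 6→0 → fail=6;  out {4}∪∅={4}

Run:
i=0 'c': node 0→1  ** P5@[0:0]
i=1 'c': node 1→2  ** P5@[1:1]
i=2 'a': node 2→3  ** P0@[0:2]
i=3 'c': node 3→10 ·f  ** P5@[3:3]
i=4 'c': node 10→11  ** P3@[2:4],P5@[4:4]
i=5 'c': node 11→2 ·f  ** P5@[5:5]
i=6 'a': node 2→3  ** P0@[4:6]
i=7 'a': node 3→6 ·f
i=8 'b': node 6→7
i=9 'c': node 7→5 ·f  ** P1@[8:9],P5@[9:9]
i=10 'a': node 5→6 ·f
i=11 'c': node 6→10  ** P5@[11:11]
i=12 'c': node 10→11  ** P3@[10:12],P5@[12:12]
i=13 'b': node 11→4 ·f
i=14 'b': node 4→12
i=15 'a': node 12→13
i=16 'a': node 13→14  ** P4@[13:16]
i=17 'a': node 14→6 ·f
i=18 'b': node 6→7
i=19 'b': node 7→8
i=20 'b': node 8→9  ** P2@[17:20]
i=21 'b': node 9→12 ·f
i=22 'c': node 12→5 ·f  ** P1@[21:22],P5@[22:22]
i=23 'a': node 5→6 ·f
i=24 'a': node 6→6 ·f
i=25 'b': node 6→7
i=26 'b': node 7→8
i=27 'b': node 8→9  ** P2@[24:27]
i=28 'b': node 9→12 ·f
i=29 'c': node 12→5 ·f  ** P1@[28:29],P5@[29:29]
i=30 'a': node 5→6 ·f
i=31 'c': node 6→10  ** P5@[31:31]
i=32 'c': node 10→11  ** P3@[30:32],P5@[32:32]
i=33 'b': node 11→4 ·f
i=34 'a': node 4→6 ·f
i=35 'a': node 6→6 ·f
i=36 'b': node 6→7
i=37 'b': node 7→8
i=38 'b': node 8→9  ** P2@[35:38]
i=39 'a': node 9→13 ·f
i=40 'a': node 13→14  ** P4@[37:40]

Matches: [[0,5],[1,5],[2,0],[3,5],[4,3],[4,5],[5,5],[6,0],[9,1],[9,5],[11,5],[12,3],[12,5],[16,4],[20,2],[22,1],[22,5],[27,2],[29,1],[29,5],[31,5],[32,3],[32,5],[38,2],[40,4]]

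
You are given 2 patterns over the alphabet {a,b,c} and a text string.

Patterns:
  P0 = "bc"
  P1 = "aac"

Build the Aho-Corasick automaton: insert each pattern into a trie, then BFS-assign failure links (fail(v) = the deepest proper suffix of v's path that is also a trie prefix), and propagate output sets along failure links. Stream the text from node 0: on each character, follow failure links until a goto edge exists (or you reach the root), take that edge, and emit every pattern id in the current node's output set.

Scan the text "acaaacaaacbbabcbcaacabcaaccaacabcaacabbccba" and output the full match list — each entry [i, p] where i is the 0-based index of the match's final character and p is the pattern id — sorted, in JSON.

Construct AC machine:
Trie nodes:
  n0 'ε': a→3 b→1
  n1 'b': c→2
  n2 'bc': ·  ←P0
  n3 'a': a→4
  n4 'aa': c→5
  n5 'aac': ·  ←P1

Failure links (BFS by depth):
  fail(1) 'b': from fail(0)=0 chase 'b': 0 ⇒ 0;  out=∅∪out(0)=∅
  fail(3) 'a': from fail(0)=0 chase 'a': 0 ⇒ 0;  out=∅∪out(0)=∅
  fail(2) 'bc': from fail(1)=0 chase 'c': 0 ⇒ 0;  out={0}∪out(0)={0}
  fail(4) 'aa': from fail(3)=0 chase 'a': 0 ⇒ 3;  out=∅∪out(3)=∅
  fail(5) 'aac': from fail(4)=3 chase 'c': 3→0 ⇒ 0;  out={1}∪out(0)={1}

Run:
pos 0 'a': at 3
pos 1 'c': at 0 (fail-walked)
pos 2 'a': at 3
pos 3 'a': at 4
pos 4 'a': at 4 (fail-walked)
pos 5 'c': at 5  → match P1@[3:5]
pos 6 'a': at 3 (fail-walked)
pos 7 'a': at 4
pos 8 'a': at 4 (fail-walked)
pos 9 'c': at 5  → match P1@[7:9]
pos 10 'b': at 1 (fail-walked)
pos 11 'b': at 1 (fail-walked)
pos 12 'a': at 3 (fail-walked)
pos 13 'b': at 1 (fail-walked)
pos 14 'c': at 2  → match P0@[13:14]
pos 15 'b': at 1 (fail-walked)
pos 16 'c': at 2  → match P0@[15:16]
pos 17 'a': at 3 (fail-walked)
pos 18 'a': at 4
pos 19 'c': at 5  → match P1@[17:19]
pos 20 'a': at 3 (fail-walked)
pos 21 'b': at 1 (fail-walked)
pos 22 'c': at 2  → match P0@[21:22]
pos 23 'a': at 3 (fail-walked)
pos 24 'a': at 4
pos 25 'c': at 5  → match P1@[23:25]
pos 26 'c': at 0 (fail-walked)
pos 27 'a': at 3
pos 28 'a': at 4
pos 29 'c': at 5  → match P1@[27:29]
pos 30 'a': at 3 (fail-walked)
pos 31 'b': at 1 (fail-walked)
pos 32 'c': at 2  → match P0@[31:32]
pos 33 'a': at 3 (fail-walked)
pos 34 'a': at 4
pos 35 'c': at 5  → match P1@[33:35]
pos 36 'a': at 3 (fail-walked)
pos 37 'b': at 1 (fail-walked)
pos 38 'b': at 1 (fail-walked)
pos 39 'c': at 2  → match P0@[38:39]
pos 40 'c': at 0 (fail-walked)
pos 41 'b': at 1
pos 42 'a': at 3 (fail-walked)

All matches (sorted): [[5,1],[9,1],[14,0],[16,0],[19,1],[22,0],[25,1],[29,1],[32,0],[35,1],[39,0]]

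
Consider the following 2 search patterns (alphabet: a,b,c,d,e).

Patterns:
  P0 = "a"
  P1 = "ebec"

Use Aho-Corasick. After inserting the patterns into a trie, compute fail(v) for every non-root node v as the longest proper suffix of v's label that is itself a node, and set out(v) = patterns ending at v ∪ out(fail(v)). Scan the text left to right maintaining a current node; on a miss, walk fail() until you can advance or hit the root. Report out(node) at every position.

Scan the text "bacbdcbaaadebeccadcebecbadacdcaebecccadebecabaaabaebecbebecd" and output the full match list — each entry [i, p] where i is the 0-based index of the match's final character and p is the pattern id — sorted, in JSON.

Build automaton:
Trie nodes:
  n0 'ε': a→1 e→2
  n1 'a': ·  ←P0
  n2 'e': b→3
  n3 'eb': e→4
  n4 'ebe': c→5
  n5 'ebec': ·  ←P1

BFS fail/out derivation:
  fail(1) 'a': from fail(0)=0 chase 'a': 0 ⇒ 0;  out={0}∪out(0)={0}
  fail(2) 'e': from fail(0)=0 chase 'e': 0 ⇒ 0;  out=∅∪out(0)=∅
  fail(3) 'eb': from fail(2)=0 chase 'b': 0 ⇒ 0;  out=∅∪out(0)=∅
  fail(4) 'ebe': from fail(3)=0 chase 'e': 0 ⇒ 2;  out=∅∪out(2)=∅
  fail(5) 'ebec': from fail(4)=2 chase 'c': 2→0 ⇒ 0;  out={1}∪out(0)={1}

Scan:
[0] read 'b'  n0⇒n0
[1] read 'a'  n0⇒n1  → match P0@[1:1]
[2] read 'c'  n1⇒n0 (via fail)
[3] read 'b'  n0⇒n0
[4] read 'd'  n0⇒n0
[5] read 'c'  n0⇒n0
[6] read 'b'  n0⇒n0
[7] read 'a'  n0⇒n1  → match P0@[7:7]
[8] read 'a'  n1⇒n1 (via fail)  → match P0@[8:8]
[9] read 'a'  n1⇒n1 (via fail)  → match P0@[9:9]
[10] read 'd'  n1⇒n0 (via fail)
[11] read 'e'  n0⇒n2
[12] read 'b'  n2⇒n3
[13] read 'e'  n3⇒n4
[14] read 'c'  n4⇒n5  → match P1@[11:14]
[15] read 'c'  n5⇒n0 (via fail)
[16] read 'a'  n0⇒n1  → match P0@[16:16]
[17] read 'd'  n1⇒n0 (via fail)
[18] read 'c'  n0⇒n0
[19] read 'e'  n0⇒n2
[20] read 'b'  n2⇒n3
[21] read 'e'  n3⇒n4
[22] read 'c'  n4⇒n5  → match P1@[19:22]
[23] read 'b'  n5⇒n0 (via fail)
[24] read 'a'  n0⇒n1  → match P0@[24:24]
[25] read 'd'  n1⇒n0 (via fail)
[26] read 'a'  n0⇒n1  → match P0@[26:26]
[27] read 'c'  n1⇒n0 (via fail)
[28] read 'd'  n0⇒n0
[29] read 'c'  n0⇒n0
[30] read 'a'  n0⇒n1  → match P0@[30:30]
[31] read 'e'  n1⇒n2 (via fail)
[32] read 'b'  n2⇒n3
[33] read 'e'  n3⇒n4
[34] read 'c'  n4⇒n5  → match P1@[31:34]
[35] read 'c'  n5⇒n0 (via fail)
[36] read 'c'  n0⇒n0
[37] read 'a'  n0⇒n1  → match P0@[37:37]
[38] read 'd'  n1⇒n0 (via fail)
[39] read 'e'  n0⇒n2
[40] read 'b'  n2⇒n3
[41] read 'e'  n3⇒n4
[42] read 'c'  n4⇒n5  → match P1@[39:42]
[43] read 'a'  n5⇒n1 (via fail)  → match P0@[43:43]
[44] read 'b'  n1⇒n0 (via fail)
[45] read 'a'  n0⇒n1  → match P0@[45:45]
[46] read 'a'  n1⇒n1 (via fail)  → match P0@[46:46]
[47] read 'a'  n1⇒n1 (via fail)  → match P0@[47:47]
[48] read 'b'  n1⇒n0 (via fail)
[49] read 'a'  n0⇒n1  → match P0@[49:49]
[50] read 'e'  n1⇒n2 (via fail)
[51] read 'b'  n2⇒n3
[52] read 'e'  n3⇒n4
[53] read 'c'  n4⇒n5  → match P1@[50:53]
[54] read 'b'  n5⇒n0 (via fail)
[55] read 'e'  n0⇒n2
[56] read 'b'  n2⇒n3
[57] read 'e'  n3⇒n4
[58] read 'c'  n4⇒n5  → match P1@[55:58]
[59] read 'd'  n5⇒n0 (via fail)

Result: [[1,0],[7,0],[8,0],[9,0],[14,1],[16,0],[22,1],[24,0],[26,0],[30,0],[34,1],[37,0],[42,1],[43,0],[45,0],[46,0],[47,0],[49,0],[53,1],[58,1]]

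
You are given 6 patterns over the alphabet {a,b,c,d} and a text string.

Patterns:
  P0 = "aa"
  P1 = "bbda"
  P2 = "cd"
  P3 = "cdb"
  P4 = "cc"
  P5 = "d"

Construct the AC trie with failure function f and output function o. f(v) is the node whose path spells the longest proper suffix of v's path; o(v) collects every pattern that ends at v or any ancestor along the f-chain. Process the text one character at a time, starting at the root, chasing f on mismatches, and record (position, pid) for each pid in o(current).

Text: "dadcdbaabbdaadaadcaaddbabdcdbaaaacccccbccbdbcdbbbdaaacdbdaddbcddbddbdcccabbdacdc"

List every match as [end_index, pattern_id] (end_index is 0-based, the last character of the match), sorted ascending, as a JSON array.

Build automaton:
Trie nodes:
  n0 'ε': a→1 b→3 c→7 d→11
  n1 'a': a→2
  n2 'aa': ·  [P0 ends]
  n3 'b': b→4
  n4 'bb': d→5
  n5 'bbd': a→6
  n6 'bbda': ·  [P1 ends]
  n7 'c': c→10 d→8
  n8 'cd': b→9  [P2 ends]
  n9 'cdb': ·  [P3 ends]
  n10 'cc': ·  [P4 ends]
  n11 'd': ·  [P5 ends]

Failure links (BFS by depth):
  n1('a'): parent n0 fail=0; on 'a' 0 → fail=0;  out ∅∪∅=∅
  n3('b'): parent n0 fail=0; on 'b' 0 → fail=0;  out ∅∪∅=∅
  n7('c'): parent n0 fail=0; on 'c' 0 → fail=0;  out ∅∪∅=∅
  n11('d'): parent n0 fail=0; on 'd' 0 → fail=0;  out {5}∪∅={5}
  n2('aa'): parent n1 fail=0; on 'a' 0 → fail=1;  out {0}∪∅={0}
  n4('bb'): parent n3 fail=0; on 'b' 0 → fail=3;  out ∅∪∅=∅
  n8('cd'): parent n7 fail=0; on 'd' 0 → fail=11;  out {2}∪{5}={2,5}
  n10('cc'): parent n7 fail=0; on 'c' 0 → fail=7;  out {4}∪∅={4}
  n5('bbd'): parent n4 fail=3; on 'd' 3→0 → fail=11;  out ∅∪{5}={5}
  n9('cdb'): parent n8 fail=11; on 'b' 11→0 → fail=3;  out {3}∪∅={3}
  n6('bbda'): parent n5 fail=11; on 'a' 11→0 → fail=1;  out {1}∪∅={1}

Text stream:
i=0 'd': node 0→11  emit P5@[0:0]
i=1 'a': node 11→1 (fail-walked)
i=2 'd': node 1→11 (fail-walked)  emit P5@[2:2]
i=3 'c': node 11→7 (fail-walked)
i=4 'd': node 7→8  emit P2@[3:4],P5@[4:4]
i=5 'b': node 8→9  emit P3@[3:5]
i=6 'a': node 9→1 (fail-walked)
i=7 'a': node 1→2  emit P0@[6:7]
i=8 'b': node 2→3 (fail-walked)
i=9 'b': node 3→4
i=10 'd': node 4→5  emit P5@[10:10]
i=11 'a': node 5→6  emit P1@[8:11]
i=12 'a': node 6→2 (fail-walked)  emit P0@[11:12]
i=13 'd': node 2→11 (fail-walked)  emit P5@[13:13]
i=14 'a': node 11→1 (fail-walked)
i=15 'a': node 1→2  emit P0@[14:15]
i=16 'd': node 2→11 (fail-walked)  emit P5@[16:16]
i=17 'c': node 11→7 (fail-walked)
i=18 'a': node 7→1 (fail-walked)
i=19 'a': node 1→2  emit P0@[18:19]
i=20 'd': node 2→11 (fail-walked)  emit P5@[20:20]
i=21 'd': node 11→11 (fail-walked)  emit P5@[21:21]
i=22 'b': node 11→3 (fail-walked)
i=23 'a': node 3→1 (fail-walked)
i=24 'b': node 1→3 (fail-walked)
i=25 'd': node 3→11 (fail-walked)  emit P5@[25:25]
i=26 'c': node 11→7 (fail-walked)
i=27 'd': node 7→8  emit P2@[26:27],P5@[27:27]
i=28 'b': node 8→9  emit P3@[26:28]
i=29 'a': node 9→1 (fail-walked)
i=30 'a': node 1→2  emit P0@[29:30]
i=31 'a': node 2→2 (fail-walked)  emit P0@[30:31]
i=32 'a': node 2→2 (fail-walked)  emit P0@[31:32]
i=33 'c': node 2→7 (fail-walked)
i=34 'c': node 7→10  emit P4@[33:34]
i=35 'c': node 10→10 (fail-walked)  emit P4@[34:35]
i=36 'c': node 10→10 (fail-walked)  emit P4@[35:36]
i=37 'c': node 10→10 (fail-walked)  emit P4@[36:37]
i=38 'b': node 10→3 (fail-walked)
i=39 'c': node 3→7 (fail-walked)
i=40 'c': node 7→10  emit P4@[39:40]
i=41 'b': node 10→3 (fail-walked)
i=42 'd': node 3→11 (fail-walked)  emit P5@[42:42]
i=43 'b': node 11→3 (fail-walked)
i=44 'c': node 3→7 (fail-walked)
i=45 'd': node 7→8  emit P2@[44:45],P5@[45:45]
i=46 'b': node 8→9  emit P3@[44:46]
i=47 'b': node 9→4 (fail-walked)
i=48 'b': node 4→4 (fail-walked)
i=49 'd': node 4→5  emit P5@[49:49]
i=50 'a': node 5→6  emit P1@[47:50]
i=51 'a': node 6→2 (fail-walked)  emit P0@[50:51]
i=52 'a': node 2→2 (fail-walked)  emit P0@[51:52]
i=53 'c': node 2→7 (fail-walked)
i=54 'd': node 7→8  emit P2@[53:54],P5@[54:54]
i=55 'b': node 8→9  emit P3@[53:55]
i=56 'd': node 9→11 (fail-walked)  emit P5@[56:56]
i=57 'a': node 11→1 (fail-walked)
i=58 'd': node 1→11 (fail-walked)  emit P5@[58:58]
i=59 'd': node 11→11 (fail-walked)  emit P5@[59:59]
i=60 'b': node 11→3 (fail-walked)
i=61 'c': node 3→7 (fail-walked)
i=62 'd': node 7→8  emit P2@[61:62],P5@[62:62]
i=63 'd': node 8→11 (fail-walked)  emit P5@[63:63]
i=64 'b': node 11→3 (fail-walked)
i=65 'd': node 3→11 (fail-walked)  emit P5@[65:65]
i=66 'd': node 11→11 (fail-walked)  emit P5@[66:66]
i=67 'b': node 11→3 (fail-walked)
i=68 'd': node 3→11 (fail-walked)  emit P5@[68:68]
i=69 'c': node 11→7 (fail-walked)
i=70 'c': node 7→10  emit P4@[69:70]
i=71 'c': node 10→10 (fail-walked)  emit P4@[70:71]
i=72 'a': node 10→1 (fail-walked)
i=73 'b': node 1→3 (fail-walked)
i=74 'b': node 3→4
i=75 'd': node 4→5  emit P5@[75:75]
i=76 'a': node 5→6  emit P1@[73:76]
i=77 'c': node 6→7 (fail-walked)
i=78 'd': node 7→8  emit P2@[77:78],P5@[78:78]
i=79 'c': node 8→7 (fail-walked)

All matches (sorted): [[0,5],[2,5],[4,2],[4,5],[5,3],[7,0],[10,5],[11,1],[12,0],[13,5],[15,0],[16,5],[19,0],[20,5],[21,5],[25,5],[27,2],[27,5],[28,3],[30,0],[31,0],[32,0],[34,4],[35,4],[36,4],[37,4],[40,4],[42,5],[45,2],[45,5],[46,3],[49,5],[50,1],[51,0],[52,0],[54,2],[54,5],[55,3],[56,5],[58,5],[59,5],[62,2],[62,5],[63,5],[65,5],[66,5],[68,5],[70,4],[71,4],[75,5],[76,1],[78,2],[78,5]]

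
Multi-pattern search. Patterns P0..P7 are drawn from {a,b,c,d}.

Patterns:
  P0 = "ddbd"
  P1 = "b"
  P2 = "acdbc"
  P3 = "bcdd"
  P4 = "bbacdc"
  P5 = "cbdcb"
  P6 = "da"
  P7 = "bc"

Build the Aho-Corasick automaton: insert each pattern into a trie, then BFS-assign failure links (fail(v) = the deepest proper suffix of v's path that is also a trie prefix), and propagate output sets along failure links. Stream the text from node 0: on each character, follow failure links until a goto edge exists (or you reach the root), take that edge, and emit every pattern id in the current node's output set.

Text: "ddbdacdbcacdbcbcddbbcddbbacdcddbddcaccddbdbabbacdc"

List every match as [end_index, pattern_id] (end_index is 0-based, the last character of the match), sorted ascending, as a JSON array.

Build:
Trie (insert patterns):
  0='ε' goto a→6 b→5 c→19 d→1
  1='d' goto a→24 d→2
  2='dd' goto b→3
  3='ddb' goto d→4
  4='ddbd' goto ·  [P0 ends]
  5='b' goto b→14 c→11  [P1 ends]
  6='a' goto c→7
  7='ac' goto d→8
  8='acd' goto b→9
  9='acdb' goto c→10
  10='acdbc' goto ·  [P2 ends]
  11='bc' goto d→12  [P7 ends]
  12='bcd' goto d→13
  13='bcdd' goto ·  [P3 ends]
  14='bb' goto a→15
  15='bba' goto c→16
  16='bbac' goto d→17
  17='bbacd' goto c→18
  18='bbacdc' goto ·  [P4 ends]
  19='c' goto b→20
  20='cb' goto d→21
  21='cbd' goto c→22
  22='cbdc' goto b→23
  23='cbdcb' goto ·  [P5 ends]
  24='da' goto ·  [P6 ends]

Failure links (BFS by depth):
  fail(1) 'd': from fail(0)=0 chase 'd': 0 ⇒ 0;  out=∅∪out(0)=∅
  fail(5) 'b': from fail(0)=0 chase 'b': 0 ⇒ 0;  out={1}∪out(0)={1}
  fail(6) 'a': from fail(0)=0 chase 'a': 0 ⇒ 0;  out=∅∪out(0)=∅
  fail(19) 'c': from fail(0)=0 chase 'c': 0 ⇒ 0;  out=∅∪out(0)=∅
  fail(2) 'dd': from fail(1)=0 chase 'd': 0 ⇒ 1;  out=∅∪out(1)=∅
  fail(7) 'ac': from fail(6)=0 chase 'c': 0 ⇒ 19;  out=∅∪out(19)=∅
  fail(11) 'bc': from fail(5)=0 chase 'c': 0 ⇒ 19;  out={7}∪out(19)={7}
  fail(14) 'bb': from fail(5)=0 chase 'b': 0 ⇒ 5;  out=∅∪out(5)={1}
  fail(20) 'cb': from fail(19)=0 chase 'b': 0 ⇒ 5;  out=∅∪out(5)={1}
  fail(24) 'da': from fail(1)=0 chase 'a': 0 ⇒ 6;  out={6}∪out(6)={6}
  fail(3) 'ddb': from fail(2)=1 chase 'b': 1→0 ⇒ 5;  out=∅∪out(5)={1}
  fail(8) 'acd': from fail(7)=19 chase 'd': 19→0 ⇒ 1;  out=∅∪out(1)=∅
  fail(12) 'bcd': from fail(11)=19 chase 'd': 19→0 ⇒ 1;  out=∅∪out(1)=∅
  fail(15) 'bba': from fail(14)=5 chase 'a': 5→0 ⇒ 6;  out=∅∪out(6)=∅
  fail(21) 'cbd': from fail(20)=5 chase 'd': 5→0 ⇒ 1;  out=∅∪out(1)=∅
  fail(4) 'ddbd': from fail(3)=5 chase 'd': 5→0 ⇒ 1;  out={0}∪out(1)={0}
  fail(9) 'acdb': from fail(8)=1 chase 'b': 1→0 ⇒ 5;  out=∅∪out(5)={1}
  fail(13) 'bcdd': from fail(12)=1 chase 'd': 1 ⇒ 2;  out={3}∪out(2)={3}
  fail(16) 'bbac': from fail(15)=6 chase 'c': 6 ⇒ 7;  out=∅∪out(7)=∅
  fail(22) 'cbdc': from fail(21)=1 chase 'c': 1→0 ⇒ 19;  out=∅∪out(19)=∅
  fail(10) 'acdbc': from fail(9)=5 chase 'c': 5 ⇒ 11;  out={2}∪out(11)={2,7}
  fail(17) 'bbacd': from fail(16)=7 chase 'd': 7 ⇒ 8;  out=∅∪out(8)=∅
  fail(23) 'cbdcb': from fail(22)=19 chase 'b': 19 ⇒ 20;  out={5}∪out(20)={1,5}
  fail(18) 'bbacdc': from fail(17)=8 chase 'c': 8→1→0 ⇒ 19;  out={4}∪out(19)={4}

Run:
[0] read 'd'  n0⇒n1
[1] read 'd'  n1⇒n2
[2] read 'b'  n2⇒n3  ** P1@[2:2]
[3] read 'd'  n3⇒n4  ** P0@[0:3]
[4] read 'a'  n4⇒n24 ·f  ** P6@[3:4]
[5] read 'c'  n24⇒n7 ·f
[6] read 'd'  n7⇒n8
[7] read 'b'  n8⇒n9  ** P1@[7:7]
[8] read 'c'  n9⇒n10  ** P2@[4:8],P7@[7:8]
[9] read 'a'  n10⇒n6 ·f
[10] read 'c'  n6⇒n7
[11] read 'd'  n7⇒n8
[12] read 'b'  n8⇒n9  ** P1@[12:12]
[13] read 'c'  n9⇒n10  ** P2@[9:13],P7@[12:13]
[14] read 'b'  n10⇒n20 ·f  ** P1@[14:14]
[15] read 'c'  n20⇒n11 ·f  ** P7@[14:15]
[16] read 'd'  n11⇒n12
[17] read 'd'  n12⇒n13  ** P3@[14:17]
[18] read 'b'  n13⇒n3 ·f  ** P1@[18:18]
[19] read 'b'  n3⇒n14 ·f  ** P1@[19:19]
[20] read 'c'  n14⇒n11 ·f  ** P7@[19:20]
[21] read 'd'  n11⇒n12
[22] read 'd'  n12⇒n13  ** P3@[19:22]
[23] read 'b'  n13⇒n3 ·f  ** P1@[23:23]
[24] read 'b'  n3⇒n14 ·f  ** P1@[24:24]
[25] read 'a'  n14⇒n15
[26] read 'c'  n15⇒n16
[27] read 'd'  n16⇒n17
[28] read 'c'  n17⇒n18  ** P4@[23:28]
[29] read 'd'  n18⇒n1 ·f
[30] read 'd'  n1⇒n2
[31] read 'b'  n2⇒n3  ** P1@[31:31]
[32] read 'd'  n3⇒n4  ** P0@[29:32]
[33] read 'd'  n4⇒n2 ·f
[34] read 'c'  n2⇒n19 ·f
[35] read 'a'  n19⇒n6 ·f
[36] read 'c'  n6⇒n7
[37] read 'c'  n7⇒n19 ·f
[38] read 'd'  n19⇒n1 ·f
[39] read 'd'  n1⇒n2
[40] read 'b'  n2⇒n3  ** P1@[40:40]
[41] read 'd'  n3⇒n4  ** P0@[38:41]
[42] read 'b'  n4⇒n5 ·f  ** P1@[42:42]
[43] read 'a'  n5⇒n6 ·f
[44] read 'b'  n6⇒n5 ·f  ** P1@[44:44]
[45] read 'b'  n5⇒n14  ** P1@[45:45]
[46] read 'a'  n14⇒n15
[47] read 'c'  n15⇒n16
[48] read 'd'  n16⇒n17
[49] read 'c'  n17⇒n18  ** P4@[44:49]

All matches (sorted): [[2,1],[3,0],[4,6],[7,1],[8,2],[8,7],[12,1],[13,2],[13,7],[14,1],[15,7],[17,3],[18,1],[19,1],[20,7],[22,3],[23,1],[24,1],[28,4],[31,1],[32,0],[40,1],[41,0],[42,1],[44,1],[45,1],[49,4]]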